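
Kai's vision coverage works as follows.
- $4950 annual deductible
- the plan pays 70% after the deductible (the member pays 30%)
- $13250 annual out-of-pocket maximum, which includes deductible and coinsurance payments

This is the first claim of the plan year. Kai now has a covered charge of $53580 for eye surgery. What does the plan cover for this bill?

Deductible not yet touched, so the first $4950 of the bill goes to the deductible.
The remaining $48630 (= $53580 − $4950) moves to coinsurance.
Coinsurance: $48630 × 30% = $14589.
So the member owes $4950 + $14589 = $19539 before any cap.
That would bring total out-of-pocket to $19539, past the $13250 cap. The member is capped at $13250 − $0 = $13250 on this claim.
The insurer covers the remainder: $53580 − $13250 = $40330.

$40330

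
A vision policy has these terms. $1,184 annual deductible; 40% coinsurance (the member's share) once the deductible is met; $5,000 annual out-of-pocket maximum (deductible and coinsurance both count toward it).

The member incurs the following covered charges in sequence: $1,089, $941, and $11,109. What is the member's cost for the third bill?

#1 ($1,089): all of it applies to the deductible. Member pays $1,089; OOP now $1,089.
#2 ($941): $95 to deductible, leaving $846; member's 40% is $338.40. Member owes $433.40 (running OOP $1,522.40).
#3 ($11,109): deductible already satisfied, so member's share is 40% × $11,109 = $4,443.60. That would push OOP to $5,966, over the $5,000 cap, so member pays $5,000 − $1,522.40 = $3,477.60.

$3,477.60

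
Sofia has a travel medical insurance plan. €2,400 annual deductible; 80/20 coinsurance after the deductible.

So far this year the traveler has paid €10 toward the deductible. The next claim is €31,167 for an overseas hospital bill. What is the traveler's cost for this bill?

€8,145.40

€10 of the €2,400 deductible is already met, leaving €2,390.
After the €2,390 deductible portion, €31,167 − €2,390 = €28,777 is subject to coinsurance.
Traveler's 20% share of €28,777 is €5,755.40.
Traveler responsibility: €2,390 + €5,755.40 = €8,145.40.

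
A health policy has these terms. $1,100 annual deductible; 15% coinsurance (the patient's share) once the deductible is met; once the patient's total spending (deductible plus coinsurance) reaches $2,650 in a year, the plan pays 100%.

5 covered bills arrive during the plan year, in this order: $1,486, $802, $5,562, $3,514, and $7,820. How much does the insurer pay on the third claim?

$4,727.70

Claim 1 ($1,486): $1,100 to deductible, leaving $386; coinsurance $386 × 15% = $57.90. Patient pays $1,157.90; OOP now $1,157.90. Plan pays $1,486 − $1,157.90 = $328.10.
Claim 2 ($802): deductible already satisfied, so patient's share is 15% × $802 = $120.30. Patient pays $120.30; OOP now $1,278.20. Insurer: $802 − $120.30 = $681.70.
Claim 3 ($5,562): deductible already satisfied, so patient's share is 15% × $5,562 = $834.30. Patient pays $834.30; OOP now $2,112.50. Plan pays $5,562 − $834.30 = $4,727.70.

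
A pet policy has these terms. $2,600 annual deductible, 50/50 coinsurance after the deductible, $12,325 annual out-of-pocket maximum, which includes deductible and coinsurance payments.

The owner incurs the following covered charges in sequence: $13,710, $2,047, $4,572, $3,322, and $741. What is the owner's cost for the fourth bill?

$860.50

#1 ($13,710): $2,600 finishes the deductible; $11,110 goes to coinsurance; coinsurance $11,110 × 50% = $5,555. Owner owes $8,155 (running OOP $8,155).
#2 ($2,047): deductible met; 50% of $2,047 = $1,023.50. Cost to owner: $1,023.50. OOP to date $9,178.50.
#3 ($4,572): deductible already satisfied, so owner's share is 50% × $4,572 = $2,286. Owner pays $2,286; OOP now $11,464.50.
#4 ($3,322): deductible already satisfied, so owner's share is 50% × $3,322 = $1,661. OOP would hit $13,125.50 > $12,325, so the cap limits the owner to $12,325 − $11,464.50 = $860.50.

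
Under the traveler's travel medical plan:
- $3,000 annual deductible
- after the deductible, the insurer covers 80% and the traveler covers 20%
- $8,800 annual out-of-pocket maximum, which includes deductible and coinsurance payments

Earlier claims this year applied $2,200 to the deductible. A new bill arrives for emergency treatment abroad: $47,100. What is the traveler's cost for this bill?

$6,600

Deductible still to meet: $3,000 − $2,200 = $800.
After the $800 deductible portion, $47,100 − $800 = $46,300 is subject to coinsurance.
Traveler's 20% share of $46,300 is $9,260.
Traveler responsibility before any cap: $800 + $9,260 = $10,060.
Year-to-date out-of-pocket would reach $2,200 + $10,060 = $12,260, above the $8,800 maximum, so the traveler pays only $8,800 − $2,200 = $6,600.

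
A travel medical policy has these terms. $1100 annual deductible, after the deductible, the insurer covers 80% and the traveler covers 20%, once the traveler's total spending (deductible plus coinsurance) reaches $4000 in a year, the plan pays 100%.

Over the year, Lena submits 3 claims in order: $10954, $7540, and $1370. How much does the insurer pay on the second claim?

$6610.80

Bill 1, $10954: $1100 to deductible, leaving $9854; coinsurance $9854 × 20% = $1970.80. Traveler pays $3070.80; OOP now $3070.80. Insurer: $10954 − $3070.80 = $7883.20.
Bill 2, $7540: deductible met; 20% of $7540 = $1508. OOP would hit $4578.80 > $4000, so the cap limits the traveler to $4000 − $3070.80 = $929.20. Insurer: $7540 − $929.20 = $6610.80.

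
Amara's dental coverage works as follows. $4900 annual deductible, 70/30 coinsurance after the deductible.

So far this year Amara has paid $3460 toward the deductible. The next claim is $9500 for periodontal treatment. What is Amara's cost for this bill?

$3460 of the $4900 deductible is already met, leaving $1440.
After the $1440 deductible portion, $9500 − $1440 = $8060 is subject to coinsurance.
30% of $8060 = $2418 falls to the patient.
Patient responsibility: $1440 + $2418 = $3858.

$3858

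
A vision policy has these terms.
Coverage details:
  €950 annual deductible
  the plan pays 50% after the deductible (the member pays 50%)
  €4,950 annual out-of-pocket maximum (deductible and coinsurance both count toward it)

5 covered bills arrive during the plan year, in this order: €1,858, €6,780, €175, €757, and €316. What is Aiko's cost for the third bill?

€87.50

Claim 1 (€1,858): €950 to deductible, leaving €908; 50% of €908 = €454. Cost to member: €1,404. OOP to date €1,404.
Claim 2 (€6,780): 50% coinsurance on €6,780 = €3,390. Cost to member: €3,390. OOP to date €4,794.
Claim 3 (€175): deductible already satisfied, so member's share is 50% × €175 = €87.50. Member owes €87.50 (running OOP €4,881.50).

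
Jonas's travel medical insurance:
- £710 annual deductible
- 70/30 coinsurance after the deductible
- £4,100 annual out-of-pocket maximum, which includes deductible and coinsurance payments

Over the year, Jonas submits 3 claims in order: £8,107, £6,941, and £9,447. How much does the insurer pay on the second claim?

Claim 1 — £8,107: deductible takes £710, £7,397 remains; coinsurance £7,397 × 30% = £2,219.10. Traveler owes £2,929.10 (running OOP £2,929.10). Plan pays £8,107 − £2,929.10 = £5,177.90.
Claim 2 — £6,941: deductible met; 30% of £6,941 = £2,082.30. OOP would hit £5,011.40 > £4,100, so the cap limits the traveler to £4,100 − £2,929.10 = £1,170.90. Plan pays £6,941 − £1,170.90 = £5,770.10.

£5,770.10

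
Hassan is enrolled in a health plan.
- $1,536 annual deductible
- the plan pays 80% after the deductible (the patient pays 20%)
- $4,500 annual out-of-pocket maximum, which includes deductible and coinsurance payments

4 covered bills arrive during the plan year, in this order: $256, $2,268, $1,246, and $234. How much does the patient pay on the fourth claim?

#1 ($256): fully absorbed by the deductible. Cost to patient: $256. OOP to date $256.
#2 ($2,268): deductible takes $1,280, $988 remains; 20% of $988 = $197.60. Patient pays $1,477.60; OOP now $1,733.60.
#3 ($1,246): 20% coinsurance on $1,246 = $249.20. Patient pays $249.20; OOP now $1,982.80.
#4 ($234): deductible already satisfied, so patient's share is 20% × $234 = $46.80. Cost to patient: $46.80. OOP to date $2,029.60.

$46.80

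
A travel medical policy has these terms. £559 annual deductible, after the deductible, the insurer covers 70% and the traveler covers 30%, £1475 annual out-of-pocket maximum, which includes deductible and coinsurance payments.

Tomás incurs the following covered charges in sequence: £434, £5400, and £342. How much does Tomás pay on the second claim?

Claim 1 — £434: fully absorbed by the deductible. Traveler pays £434; OOP now £434.
Claim 2 — £5400: deductible takes £125, £5275 remains; 30% of £5275 = £1582.50. Together that's £125 + £1582.50 = £1707.50. That would push OOP to £2141.50, over the £1475 cap, so traveler pays £1475 − £434 = £1041.

£1041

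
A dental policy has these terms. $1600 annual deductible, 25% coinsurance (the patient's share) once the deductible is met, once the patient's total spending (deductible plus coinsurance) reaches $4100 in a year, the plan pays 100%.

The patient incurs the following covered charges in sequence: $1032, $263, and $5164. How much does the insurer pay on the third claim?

#1 ($1032): fully absorbed by the deductible. Cost to patient: $1032. OOP to date $1032. Plan pays $1032 − $1032 = $0.
#2 ($263): entire amount goes to the deductible. Patient pays $263; OOP now $1295. Plan pays $263 − $263 = $0.
#3 ($5164): deductible takes $305, $4859 remains; 25% of $4859 = $1214.75. Cost to patient: $1519.75. OOP to date $2814.75. Insurer: $5164 − $1519.75 = $3644.25.

$3644.25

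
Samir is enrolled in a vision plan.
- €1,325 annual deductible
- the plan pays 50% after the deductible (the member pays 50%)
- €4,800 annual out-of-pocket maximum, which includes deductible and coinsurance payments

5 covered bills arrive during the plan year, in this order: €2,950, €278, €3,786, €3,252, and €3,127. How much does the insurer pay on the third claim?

€1,893

Claim 1 — €2,950: deductible takes €1,325, €1,625 remains; coinsurance €1,625 × 50% = €812.50. Cost to member: €2,137.50. OOP to date €2,137.50. Plan pays €2,950 − €2,137.50 = €812.50.
Claim 2 — €278: 50% coinsurance on €278 = €139. Cost to member: €139. OOP to date €2,276.50. Plan pays €278 − €139 = €139.
Claim 3 — €3,786: deductible met; 50% of €3,786 = €1,893. Cost to member: €1,893. OOP to date €4,169.50. Plan pays €3,786 − €1,893 = €1,893.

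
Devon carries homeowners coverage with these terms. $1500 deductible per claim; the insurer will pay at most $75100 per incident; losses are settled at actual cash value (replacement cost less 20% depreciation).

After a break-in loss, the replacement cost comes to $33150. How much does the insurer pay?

$25020

Actual cash value after 20% depreciation: $33150 × 80% = $26520.
Subtract the deductible: $26520 − $1500 = $25020.
$25020 ≤ $75100, so the limit doesn't bind; insurer pays $25020.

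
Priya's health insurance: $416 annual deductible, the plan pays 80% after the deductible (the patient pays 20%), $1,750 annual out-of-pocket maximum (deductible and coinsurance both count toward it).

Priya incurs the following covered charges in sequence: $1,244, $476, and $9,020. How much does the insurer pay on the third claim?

$7,946.80

#1 ($1,244): $416 finishes the deductible; $828 goes to coinsurance; coinsurance $828 × 20% = $165.60. Cost to patient: $581.60. OOP to date $581.60. Insurer: $1,244 − $581.60 = $662.40.
#2 ($476): deductible already satisfied, so patient's share is 20% × $476 = $95.20. Cost to patient: $95.20. OOP to date $676.80. Plan pays $476 − $95.20 = $380.80.
#3 ($9,020): 20% coinsurance on $9,020 = $1,804. Adding that to $676.80 gives $2,480.80, past the $1,750 cap; patient pays only $1,750 − $676.80 = $1,073.20. Insurer: $9,020 − $1,073.20 = $7,946.80.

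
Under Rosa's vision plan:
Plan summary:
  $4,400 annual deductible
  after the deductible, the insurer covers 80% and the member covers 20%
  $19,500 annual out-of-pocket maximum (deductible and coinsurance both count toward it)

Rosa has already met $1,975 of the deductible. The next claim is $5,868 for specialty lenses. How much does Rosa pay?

$1,975 of the $4,400 deductible is already met, leaving $2,425.
The remaining $3,443 (= $5,868 − $2,425) moves to coinsurance.
Coinsurance: $3,443 × 20% = $688.60.
Member responsibility before any cap: $2,425 + $688.60 = $3,113.60.
Total out-of-pocket so far would be $1,975 + $3,113.60 = $5,088.60, below the $19,500 cap — no reduction.

$3,113.60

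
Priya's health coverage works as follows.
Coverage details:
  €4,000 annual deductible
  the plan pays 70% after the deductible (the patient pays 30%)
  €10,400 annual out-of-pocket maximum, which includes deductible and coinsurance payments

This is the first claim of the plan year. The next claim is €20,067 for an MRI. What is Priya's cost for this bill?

€8,820.10

Nothing has been paid toward the €4,000 deductible, so the first €4,000 of this charge is applied there.
After the €4,000 deductible portion, €20,067 − €4,000 = €16,067 is subject to coinsurance.
Patient's 30% share of €16,067 is €4,820.10.
So the patient owes €4,000 + €4,820.10 = €8,820.10 before any cap.
Year-to-date out-of-pocket becomes €0 + €8,820.10 = €8,820.10, still under the €10,400 maximum, so no cap applies.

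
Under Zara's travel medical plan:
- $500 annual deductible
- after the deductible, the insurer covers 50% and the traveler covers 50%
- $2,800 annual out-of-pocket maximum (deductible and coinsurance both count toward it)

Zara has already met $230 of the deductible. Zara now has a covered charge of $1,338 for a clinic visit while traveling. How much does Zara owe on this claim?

$230 of the $500 deductible is already met, leaving $270.
The remaining $1,068 (= $1,338 − $270) moves to coinsurance.
Coinsurance: $1,068 × 50% = $534.
Traveler responsibility before any cap: $270 + $534 = $804.
Year-to-date out-of-pocket becomes $230 + $804 = $1,034, still under the $2,800 maximum, so no cap applies.

$804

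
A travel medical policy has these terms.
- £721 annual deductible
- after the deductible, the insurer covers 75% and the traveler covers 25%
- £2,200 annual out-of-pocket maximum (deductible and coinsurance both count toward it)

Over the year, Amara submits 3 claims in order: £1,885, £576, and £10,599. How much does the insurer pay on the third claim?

#1 (£1,885): deductible takes £721, £1,164 remains; traveler's 25% is £291. Traveler pays £1,012; OOP now £1,012. Insurer: £1,885 − £1,012 = £873.
#2 (£576): deductible already satisfied, so traveler's share is 25% × £576 = £144. Traveler owes £144 (running OOP £1,156). Insurer: £576 − £144 = £432.
#3 (£10,599): deductible met; 25% of £10,599 = £2,649.75. That would push OOP to £3,805.75, over the £2,200 cap, so traveler pays £2,200 − £1,156 = £1,044. Plan pays £10,599 − £1,044 = £9,555.

£9,555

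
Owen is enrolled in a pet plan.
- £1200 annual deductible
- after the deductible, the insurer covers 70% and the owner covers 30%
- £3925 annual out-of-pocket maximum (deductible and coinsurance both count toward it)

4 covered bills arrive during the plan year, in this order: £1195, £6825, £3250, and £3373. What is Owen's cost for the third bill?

£679

Claim 1 — £1195: all of it applies to the deductible. Owner owes £1195 (running OOP £1195).
Claim 2 — £6825: deductible takes £5, £6820 remains; 30% of £6820 = £2046. Cost to owner: £2051. OOP to date £3246.
Claim 3 — £3250: 30% coinsurance on £3250 = £975. OOP would hit £4221 > £3925, so the cap limits the owner to £3925 − £3246 = £679.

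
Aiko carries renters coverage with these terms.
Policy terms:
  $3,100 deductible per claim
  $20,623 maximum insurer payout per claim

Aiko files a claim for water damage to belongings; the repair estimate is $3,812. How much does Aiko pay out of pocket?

$3,100

After the deductible, $3,812 − $3,100 = $712 remains.
$712 is within the $20,623 limit, so the insurer pays $712.
Out of pocket: $3,812 − $712 = $3,100.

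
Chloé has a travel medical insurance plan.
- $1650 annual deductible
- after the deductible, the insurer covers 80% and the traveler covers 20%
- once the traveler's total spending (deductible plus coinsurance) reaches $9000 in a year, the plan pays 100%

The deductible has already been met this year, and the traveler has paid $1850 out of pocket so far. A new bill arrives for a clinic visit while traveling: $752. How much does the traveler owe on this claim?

With the deductible met, the entire $752 is subject to coinsurance.
Traveler's 20% share of $752 is $150.40.
Cumulative spending $1850 + $150.40 = $2000.40 stays under the $9000 maximum.

$150.40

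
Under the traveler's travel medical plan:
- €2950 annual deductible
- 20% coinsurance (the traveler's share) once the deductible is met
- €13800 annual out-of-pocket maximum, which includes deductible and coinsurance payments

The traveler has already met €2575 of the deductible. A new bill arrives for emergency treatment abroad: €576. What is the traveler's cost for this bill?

€2575 of the €2950 deductible is already met, leaving €375.
The remaining €201 (= €576 − €375) moves to coinsurance.
Traveler's 20% share of €201 is €40.20.
So the traveler owes €375 + €40.20 = €415.20 before any cap.
Total out-of-pocket so far would be €2575 + €415.20 = €2990.20, below the €13800 cap — no reduction.

€415.20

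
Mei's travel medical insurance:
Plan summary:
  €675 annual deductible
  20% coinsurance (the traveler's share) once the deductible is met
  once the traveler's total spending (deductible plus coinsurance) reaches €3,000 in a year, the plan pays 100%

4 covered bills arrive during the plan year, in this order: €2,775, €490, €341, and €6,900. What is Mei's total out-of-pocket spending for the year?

€2,641.20

#1 (€2,775): €675 finishes the deductible; €2,100 goes to coinsurance; coinsurance €2,100 × 20% = €420. Cost to traveler: €1,095. OOP to date €1,095.
#2 (€490): deductible already satisfied, so traveler's share is 20% × €490 = €98. Cost to traveler: €98. OOP to date €1,193.
#3 (€341): deductible met; 20% of €341 = €68.20. Traveler owes €68.20 (running OOP €1,261.20).
#4 (€6,900): deductible met; 20% of €6,900 = €1,380. Traveler pays €1,380; OOP now €2,641.20.
Total paid by the traveler: €1,095 + €98 + €68.20 + €1,380 = €2,641.20.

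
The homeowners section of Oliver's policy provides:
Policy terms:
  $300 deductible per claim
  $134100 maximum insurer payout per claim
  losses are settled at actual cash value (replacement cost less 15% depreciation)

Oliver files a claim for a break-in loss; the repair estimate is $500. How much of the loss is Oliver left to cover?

$375

At 15% depreciation, ACV = $500 − $75 = $425.
Less the $300 deductible: $425 − $300 = $125.
That's under the $134100 cap, so the insurer reimburses the full $125.
Out of pocket: $500 − $125 = $375.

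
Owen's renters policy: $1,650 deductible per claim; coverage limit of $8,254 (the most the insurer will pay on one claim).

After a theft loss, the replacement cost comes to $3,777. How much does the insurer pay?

Subtract the deductible: $3,777 − $1,650 = $2,127.
$2,127 ≤ $8,254, so the limit doesn't bind; insurer pays $2,127.

$2,127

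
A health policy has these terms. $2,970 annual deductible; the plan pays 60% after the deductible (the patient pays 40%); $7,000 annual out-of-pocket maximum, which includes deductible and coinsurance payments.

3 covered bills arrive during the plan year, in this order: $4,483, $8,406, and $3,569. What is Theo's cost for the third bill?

$62.40

Bill 1, $4,483: $2,970 finishes the deductible; $1,513 goes to coinsurance; 40% of $1,513 = $605.20. Patient owes $3,575.20 (running OOP $3,575.20).
Bill 2, $8,406: deductible met; 40% of $8,406 = $3,362.40. Patient owes $3,362.40 (running OOP $6,937.60).
Bill 3, $3,569: 40% coinsurance on $3,569 = $1,427.60. OOP would hit $8,365.20 > $7,000, so the cap limits the patient to $7,000 − $6,937.60 = $62.40.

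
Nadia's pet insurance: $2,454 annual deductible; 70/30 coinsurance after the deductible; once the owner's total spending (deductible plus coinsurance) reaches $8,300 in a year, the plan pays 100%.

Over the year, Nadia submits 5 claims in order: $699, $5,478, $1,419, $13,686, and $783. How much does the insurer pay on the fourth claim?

$9,580.20

Claim 1 ($699): all of it applies to the deductible. Cost to owner: $699. OOP to date $699. Insurer: $699 − $699 = $0.
Claim 2 ($5,478): $1,755 to deductible, leaving $3,723; coinsurance $3,723 × 30% = $1,116.90. Owner owes $2,871.90 (running OOP $3,570.90). Plan pays $5,478 − $2,871.90 = $2,606.10.
Claim 3 ($1,419): 30% coinsurance on $1,419 = $425.70. Owner owes $425.70 (running OOP $3,996.60). Plan pays $1,419 − $425.70 = $993.30.
Claim 4 ($13,686): deductible already satisfied, so owner's share is 30% × $13,686 = $4,105.80. Cost to owner: $4,105.80. OOP to date $8,102.40. Plan pays $13,686 − $4,105.80 = $9,580.20.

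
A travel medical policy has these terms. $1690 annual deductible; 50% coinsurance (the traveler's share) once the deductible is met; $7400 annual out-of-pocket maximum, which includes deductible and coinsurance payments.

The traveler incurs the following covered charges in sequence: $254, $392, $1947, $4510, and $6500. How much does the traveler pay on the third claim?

$1495.50

#1 ($254): fully absorbed by the deductible. Traveler owes $254 (running OOP $254).
#2 ($392): fully absorbed by the deductible. Traveler owes $392 (running OOP $646).
#3 ($1947): $1044 to deductible, leaving $903; coinsurance $903 × 50% = $451.50. Traveler owes $1495.50 (running OOP $2141.50).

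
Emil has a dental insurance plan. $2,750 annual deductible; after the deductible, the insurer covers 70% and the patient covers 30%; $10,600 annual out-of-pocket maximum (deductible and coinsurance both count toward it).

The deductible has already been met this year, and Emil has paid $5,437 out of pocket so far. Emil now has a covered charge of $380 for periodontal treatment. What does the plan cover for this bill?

$266

The deductible is already satisfied, so the full bill goes to coinsurance.
Patient's 30% share of $380 is $114.
Total out-of-pocket so far would be $5,437 + $114 = $5,551, below the $10,600 cap — no reduction.
Insurer pays the balance: $380 − $114 = $266.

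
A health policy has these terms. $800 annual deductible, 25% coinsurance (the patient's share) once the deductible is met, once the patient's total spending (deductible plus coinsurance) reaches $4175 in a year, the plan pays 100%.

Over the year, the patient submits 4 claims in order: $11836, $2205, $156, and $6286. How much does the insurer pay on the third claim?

$117

Claim 1 ($11836): $800 to deductible, leaving $11036; coinsurance $11036 × 25% = $2759. Patient owes $3559 (running OOP $3559). Plan pays $11836 − $3559 = $8277.
Claim 2 ($2205): deductible already satisfied, so patient's share is 25% × $2205 = $551.25. Patient pays $551.25; OOP now $4110.25. Insurer: $2205 − $551.25 = $1653.75.
Claim 3 ($156): 25% coinsurance on $156 = $39. Patient owes $39 (running OOP $4149.25). Plan pays $156 − $39 = $117.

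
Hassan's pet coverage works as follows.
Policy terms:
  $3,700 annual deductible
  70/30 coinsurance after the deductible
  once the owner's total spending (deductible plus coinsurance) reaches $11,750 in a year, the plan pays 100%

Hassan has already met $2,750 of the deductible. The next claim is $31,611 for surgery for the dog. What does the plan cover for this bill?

$2,750 of the $3,700 deductible is already met, leaving $950.
The remaining $30,661 (= $31,611 − $950) moves to coinsurance.
Owner's 30% share of $30,661 is $9,198.30.
Owner responsibility before any cap: $950 + $9,198.30 = $10,148.30.
Year-to-date out-of-pocket would reach $2,750 + $10,148.30 = $12,898.30, above the $11,750 maximum, so the owner pays only $11,750 − $2,750 = $9,000.
The plan picks up $31,611 − $9,000 = $22,611.

$22,611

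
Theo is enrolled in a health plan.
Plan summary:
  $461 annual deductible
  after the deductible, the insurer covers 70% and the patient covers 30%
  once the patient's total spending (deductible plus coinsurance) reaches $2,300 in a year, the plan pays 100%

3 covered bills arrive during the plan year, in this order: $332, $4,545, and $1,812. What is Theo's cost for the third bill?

Claim 1 ($332): all of it applies to the deductible. Patient owes $332 (running OOP $332).
Claim 2 ($4,545): deductible takes $129, $4,416 remains; patient's 30% is $1,324.80. Patient pays $1,453.80; OOP now $1,785.80.
Claim 3 ($1,812): deductible met; 30% of $1,812 = $543.60. Adding that to $1,785.80 gives $2,329.40, past the $2,300 cap; patient pays only $2,300 − $1,785.80 = $514.20.

$514.20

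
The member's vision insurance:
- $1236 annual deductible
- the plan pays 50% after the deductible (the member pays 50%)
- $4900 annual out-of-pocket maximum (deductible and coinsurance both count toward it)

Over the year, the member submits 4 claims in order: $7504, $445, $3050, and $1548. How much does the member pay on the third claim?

Bill 1, $7504: $1236 finishes the deductible; $6268 goes to coinsurance; member's 50% is $3134. Member owes $4370 (running OOP $4370).
Bill 2, $445: deductible already satisfied, so member's share is 50% × $445 = $222.50. Cost to member: $222.50. OOP to date $4592.50.
Bill 3, $3050: deductible met; 50% of $3050 = $1525. OOP would hit $6117.50 > $4900, so the cap limits the member to $4900 − $4592.50 = $307.50.

$307.50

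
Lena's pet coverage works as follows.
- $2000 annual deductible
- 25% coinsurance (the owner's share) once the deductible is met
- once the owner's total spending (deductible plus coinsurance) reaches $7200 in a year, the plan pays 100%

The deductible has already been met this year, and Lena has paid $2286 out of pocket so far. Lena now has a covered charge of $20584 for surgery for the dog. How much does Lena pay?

$4914

The deductible is already satisfied, so the full bill goes to coinsurance.
Coinsurance: $20584 × 25% = $5146.
That would bring total out-of-pocket to $7432, past the $7200 cap. The owner is capped at $7200 − $2286 = $4914 on this claim.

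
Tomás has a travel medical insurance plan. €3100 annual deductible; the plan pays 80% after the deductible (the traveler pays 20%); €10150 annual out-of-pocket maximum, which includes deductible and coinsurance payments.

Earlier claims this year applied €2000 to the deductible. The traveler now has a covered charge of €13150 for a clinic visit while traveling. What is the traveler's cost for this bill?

Remaining deductible: €3100 − €2000 = €1100.
After the €1100 deductible portion, €13150 − €1100 = €12050 is subject to coinsurance.
Coinsurance: €12050 × 20% = €2410.
That puts the traveler's cost at €1100 + €2410 = €3510 before any cap.
Cumulative spending €2000 + €3510 = €5510 stays under the €10150 maximum.

€3510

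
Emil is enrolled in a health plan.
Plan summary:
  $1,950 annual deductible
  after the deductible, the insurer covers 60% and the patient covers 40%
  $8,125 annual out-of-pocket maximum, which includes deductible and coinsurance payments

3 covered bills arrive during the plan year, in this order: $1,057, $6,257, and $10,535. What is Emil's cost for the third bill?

Bill 1, $1,057: entire amount goes to the deductible. Patient pays $1,057; OOP now $1,057.
Bill 2, $6,257: $893 to deductible, leaving $5,364; 40% of $5,364 = $2,145.60. Patient pays $3,038.60; OOP now $4,095.60.
Bill 3, $10,535: 40% coinsurance on $10,535 = $4,214. OOP would hit $8,309.60 > $8,125, so the cap limits the patient to $8,125 − $4,095.60 = $4,029.40.

$4,029.40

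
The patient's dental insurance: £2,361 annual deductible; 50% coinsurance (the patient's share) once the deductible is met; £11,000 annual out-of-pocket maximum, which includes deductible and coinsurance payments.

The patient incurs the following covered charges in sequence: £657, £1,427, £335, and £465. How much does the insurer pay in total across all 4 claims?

£261.50

Bill 1, £657: entire amount goes to the deductible. Patient owes £657 (running OOP £657). Plan pays £657 − £657 = £0.
Bill 2, £1,427: fully absorbed by the deductible. Patient pays £1,427; OOP now £2,084. Plan pays £1,427 − £1,427 = £0.
Bill 3, £335: deductible takes £277, £58 remains; patient's 50% is £29. Patient owes £306 (running OOP £2,390). Plan pays £335 − £306 = £29.
Bill 4, £465: 50% coinsurance on £465 = £232.50. Patient owes £232.50 (running OOP £2,622.50). Plan pays £465 − £232.50 = £232.50.
Insurer total = bills − patient's total = £2,884 − £2,622.50 = £261.50.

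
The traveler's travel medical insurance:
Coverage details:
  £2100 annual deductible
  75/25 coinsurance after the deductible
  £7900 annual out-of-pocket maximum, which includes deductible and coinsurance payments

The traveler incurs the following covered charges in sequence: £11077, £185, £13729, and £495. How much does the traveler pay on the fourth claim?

£77.25

Claim 1 (£11077): £2100 finishes the deductible; £8977 goes to coinsurance; 25% of £8977 = £2244.25. Traveler owes £4344.25 (running OOP £4344.25).
Claim 2 (£185): 25% coinsurance on £185 = £46.25. Cost to traveler: £46.25. OOP to date £4390.50.
Claim 3 (£13729): 25% coinsurance on £13729 = £3432.25. Cost to traveler: £3432.25. OOP to date £7822.75.
Claim 4 (£495): deductible met; 25% of £495 = £123.75. Adding that to £7822.75 gives £7946.50, past the £7900 cap; traveler pays only £7900 − £7822.75 = £77.25.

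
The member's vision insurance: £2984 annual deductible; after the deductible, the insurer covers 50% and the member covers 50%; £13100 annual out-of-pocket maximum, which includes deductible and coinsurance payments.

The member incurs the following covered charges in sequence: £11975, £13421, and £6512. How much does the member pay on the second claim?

£5620.50

Claim 1 — £11975: £2984 finishes the deductible; £8991 goes to coinsurance; coinsurance £8991 × 50% = £4495.50. Member pays £7479.50; OOP now £7479.50.
Claim 2 — £13421: deductible already satisfied, so member's share is 50% × £13421 = £6710.50. Adding that to £7479.50 gives £14190, past the £13100 cap; member pays only £13100 − £7479.50 = £5620.50.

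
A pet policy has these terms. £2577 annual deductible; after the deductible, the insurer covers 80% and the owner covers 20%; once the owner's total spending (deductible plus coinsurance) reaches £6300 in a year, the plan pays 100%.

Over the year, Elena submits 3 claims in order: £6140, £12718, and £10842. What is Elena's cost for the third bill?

£466.80

Claim 1 — £6140: deductible takes £2577, £3563 remains; coinsurance £3563 × 20% = £712.60. Owner pays £3289.60; OOP now £3289.60.
Claim 2 — £12718: deductible met; 20% of £12718 = £2543.60. Owner owes £2543.60 (running OOP £5833.20).
Claim 3 — £10842: 20% coinsurance on £10842 = £2168.40. Adding that to £5833.20 gives £8001.60, past the £6300 cap; owner pays only £6300 − £5833.20 = £466.80.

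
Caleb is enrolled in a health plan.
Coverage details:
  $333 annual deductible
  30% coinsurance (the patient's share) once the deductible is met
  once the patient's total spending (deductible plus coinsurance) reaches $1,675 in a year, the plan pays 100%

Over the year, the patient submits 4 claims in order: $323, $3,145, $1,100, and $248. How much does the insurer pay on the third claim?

Claim 1 ($323): fully absorbed by the deductible. Patient pays $323; OOP now $323. Plan pays $323 − $323 = $0.
Claim 2 ($3,145): $10 finishes the deductible; $3,135 goes to coinsurance; 30% of $3,135 = $940.50. Patient pays $950.50; OOP now $1,273.50. Plan pays $3,145 − $950.50 = $2,194.50.
Claim 3 ($1,100): deductible already satisfied, so patient's share is 30% × $1,100 = $330. Patient pays $330; OOP now $1,603.50. Plan pays $1,100 − $330 = $770.

$770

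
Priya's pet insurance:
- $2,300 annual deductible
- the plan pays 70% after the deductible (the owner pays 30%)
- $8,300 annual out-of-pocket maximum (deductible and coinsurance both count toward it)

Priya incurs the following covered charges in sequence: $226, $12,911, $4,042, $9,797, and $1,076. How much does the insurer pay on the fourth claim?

Bill 1, $226: all of it applies to the deductible. Cost to owner: $226. OOP to date $226. Plan pays $226 − $226 = $0.
Bill 2, $12,911: $2,074 to deductible, leaving $10,837; coinsurance $10,837 × 30% = $3,251.10. Cost to owner: $5,325.10. OOP to date $5,551.10. Insurer: $12,911 − $5,325.10 = $7,585.90.
Bill 3, $4,042: 30% coinsurance on $4,042 = $1,212.60. Cost to owner: $1,212.60. OOP to date $6,763.70. Insurer: $4,042 − $1,212.60 = $2,829.40.
Bill 4, $9,797: 30% coinsurance on $9,797 = $2,939.10. Adding that to $6,763.70 gives $9,702.80, past the $8,300 cap; owner pays only $8,300 − $6,763.70 = $1,536.30. Plan pays $9,797 − $1,536.30 = $8,260.70.

$8,260.70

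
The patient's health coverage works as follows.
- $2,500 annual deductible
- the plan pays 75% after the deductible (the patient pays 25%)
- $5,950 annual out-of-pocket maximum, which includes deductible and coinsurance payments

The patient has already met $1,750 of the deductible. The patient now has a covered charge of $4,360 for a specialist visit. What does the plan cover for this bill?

$1,750 of the $2,500 deductible is already met, leaving $750.
That leaves $4,360 − $750 = $3,610 for coinsurance.
Coinsurance: $3,610 × 25% = $902.50.
Patient responsibility before any cap: $750 + $902.50 = $1,652.50.
Year-to-date out-of-pocket becomes $1,750 + $1,652.50 = $3,402.50, still under the $5,950 maximum, so no cap applies.
The plan picks up $4,360 − $1,652.50 = $2,707.50.

$2,707.50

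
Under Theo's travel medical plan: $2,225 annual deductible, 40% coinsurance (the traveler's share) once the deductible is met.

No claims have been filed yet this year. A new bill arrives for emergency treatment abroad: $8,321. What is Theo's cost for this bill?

Nothing has been paid toward the $2,225 deductible, so the first $2,225 of this charge is applied there.
The remaining $6,096 (= $8,321 − $2,225) moves to coinsurance.
Traveler's 40% share of $6,096 is $2,438.40.
Traveler responsibility: $2,225 + $2,438.40 = $4,663.40.

$4,663.40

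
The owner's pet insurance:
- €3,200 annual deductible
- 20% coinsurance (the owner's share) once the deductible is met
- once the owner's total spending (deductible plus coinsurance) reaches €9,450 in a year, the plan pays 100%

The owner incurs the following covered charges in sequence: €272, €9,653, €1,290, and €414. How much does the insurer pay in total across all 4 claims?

Claim 1 — €272: fully absorbed by the deductible. Owner owes €272 (running OOP €272). Insurer: €272 − €272 = €0.
Claim 2 — €9,653: deductible takes €2,928, €6,725 remains; owner's 20% is €1,345. Owner owes €4,273 (running OOP €4,545). Insurer: €9,653 − €4,273 = €5,380.
Claim 3 — €1,290: deductible met; 20% of €1,290 = €258. Owner pays €258; OOP now €4,803. Insurer: €1,290 − €258 = €1,032.
Claim 4 — €414: 20% coinsurance on €414 = €82.80. Owner pays €82.80; OOP now €4,885.80. Plan pays €414 − €82.80 = €331.20.
Insurer total: €0 + €5,380 + €1,032 + €331.20 = €6,743.20.

€6,743.20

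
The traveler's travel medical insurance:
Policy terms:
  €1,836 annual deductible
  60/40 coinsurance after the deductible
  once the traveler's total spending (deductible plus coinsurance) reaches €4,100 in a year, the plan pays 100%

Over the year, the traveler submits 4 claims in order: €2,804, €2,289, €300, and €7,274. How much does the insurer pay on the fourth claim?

Claim 1 — €2,804: €1,836 finishes the deductible; €968 goes to coinsurance; traveler's 40% is €387.20. Traveler pays €2,223.20; OOP now €2,223.20. Insurer: €2,804 − €2,223.20 = €580.80.
Claim 2 — €2,289: deductible already satisfied, so traveler's share is 40% × €2,289 = €915.60. Cost to traveler: €915.60. OOP to date €3,138.80. Plan pays €2,289 − €915.60 = €1,373.40.
Claim 3 — €300: deductible met; 40% of €300 = €120. Traveler pays €120; OOP now €3,258.80. Plan pays €300 − €120 = €180.
Claim 4 — €7,274: deductible met; 40% of €7,274 = €2,909.60. Adding that to €3,258.80 gives €6,168.40, past the €4,100 cap; traveler pays only €4,100 − €3,258.80 = €841.20. Plan pays €7,274 − €841.20 = €6,432.80.

€6,432.80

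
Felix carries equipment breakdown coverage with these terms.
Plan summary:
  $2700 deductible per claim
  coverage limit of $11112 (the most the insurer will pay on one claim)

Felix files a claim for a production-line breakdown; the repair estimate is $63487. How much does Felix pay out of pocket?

$52375

Subtract the deductible: $63487 − $2700 = $60787.
Since $60787 > $11112, the payout is capped at $11112.
Out of pocket: $63487 − $11112 = $52375.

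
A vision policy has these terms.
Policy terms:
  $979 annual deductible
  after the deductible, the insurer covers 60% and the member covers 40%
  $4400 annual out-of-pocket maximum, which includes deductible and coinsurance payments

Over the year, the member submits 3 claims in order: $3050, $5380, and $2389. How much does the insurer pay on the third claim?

Claim 1 — $3050: deductible takes $979, $2071 remains; 40% of $2071 = $828.40. Member pays $1807.40; OOP now $1807.40. Plan pays $3050 − $1807.40 = $1242.60.
Claim 2 — $5380: deductible already satisfied, so member's share is 40% × $5380 = $2152. Member owes $2152 (running OOP $3959.40). Insurer: $5380 − $2152 = $3228.
Claim 3 — $2389: deductible already satisfied, so member's share is 40% × $2389 = $955.60. That would push OOP to $4915, over the $4400 cap, so member pays $4400 − $3959.40 = $440.60. Insurer: $2389 − $440.60 = $1948.40.

$1948.40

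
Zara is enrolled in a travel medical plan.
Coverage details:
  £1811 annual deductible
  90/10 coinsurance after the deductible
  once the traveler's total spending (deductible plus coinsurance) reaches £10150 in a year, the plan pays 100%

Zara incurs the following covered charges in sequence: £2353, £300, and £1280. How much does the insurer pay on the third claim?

£1152

Claim 1 (£2353): deductible takes £1811, £542 remains; 10% of £542 = £54.20. Traveler owes £1865.20 (running OOP £1865.20). Plan pays £2353 − £1865.20 = £487.80.
Claim 2 (£300): 10% coinsurance on £300 = £30. Cost to traveler: £30. OOP to date £1895.20. Plan pays £300 − £30 = £270.
Claim 3 (£1280): deductible met; 10% of £1280 = £128. Traveler pays £128; OOP now £2023.20. Insurer: £1280 − £128 = £1152.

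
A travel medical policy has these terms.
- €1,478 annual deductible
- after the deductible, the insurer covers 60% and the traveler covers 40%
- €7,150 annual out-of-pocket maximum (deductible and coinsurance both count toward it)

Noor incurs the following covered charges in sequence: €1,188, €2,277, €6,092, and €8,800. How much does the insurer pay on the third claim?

Bill 1, €1,188: entire amount goes to the deductible. Traveler pays €1,188; OOP now €1,188. Plan pays €1,188 − €1,188 = €0.
Bill 2, €2,277: €290 finishes the deductible; €1,987 goes to coinsurance; coinsurance €1,987 × 40% = €794.80. Traveler pays €1,084.80; OOP now €2,272.80. Plan pays €2,277 − €1,084.80 = €1,192.20.
Bill 3, €6,092: deductible already satisfied, so traveler's share is 40% × €6,092 = €2,436.80. Cost to traveler: €2,436.80. OOP to date €4,709.60. Insurer: €6,092 − €2,436.80 = €3,655.20.

€3,655.20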